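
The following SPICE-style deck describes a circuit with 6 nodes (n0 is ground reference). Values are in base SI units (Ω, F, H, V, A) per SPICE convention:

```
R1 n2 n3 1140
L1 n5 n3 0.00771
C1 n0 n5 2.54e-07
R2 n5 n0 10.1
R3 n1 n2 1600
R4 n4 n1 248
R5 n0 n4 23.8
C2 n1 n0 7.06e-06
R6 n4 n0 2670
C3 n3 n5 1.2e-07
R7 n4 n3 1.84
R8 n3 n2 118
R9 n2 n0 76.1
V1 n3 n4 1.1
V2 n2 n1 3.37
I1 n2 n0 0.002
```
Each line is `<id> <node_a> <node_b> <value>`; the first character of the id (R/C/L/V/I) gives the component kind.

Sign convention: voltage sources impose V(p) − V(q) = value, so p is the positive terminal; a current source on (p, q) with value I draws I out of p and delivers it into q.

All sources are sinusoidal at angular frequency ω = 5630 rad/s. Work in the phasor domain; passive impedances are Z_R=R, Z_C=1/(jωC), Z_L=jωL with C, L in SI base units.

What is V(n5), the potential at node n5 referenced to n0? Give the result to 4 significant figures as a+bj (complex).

Apply KCL at each of the 5 non-ground nodes and solve the resulting linear system.
Node n1: branches {R3, R4, C2, V2} → V_1 = -0.6523+1.299j
Node n2: branches {R1, R3, R8, R9, V2, I1} → V_2 = 2.718+1.299j
Node n3: branches {R1, L1, C3, R7, R8, V1} → V_3 = 0.9942+0.6369j
Node n4: branches {R4, R5, R6, R7, V1} → V_4 = -0.1058+0.6369j
Node n5: branches {L1, C1, R2, C3} → V_5 = 0.1831-0.1858j
Source currents: i(V1)=-0.6001+0.02433j, i(V2)=-0.05594-0.02326j

0.1831-0.1858j V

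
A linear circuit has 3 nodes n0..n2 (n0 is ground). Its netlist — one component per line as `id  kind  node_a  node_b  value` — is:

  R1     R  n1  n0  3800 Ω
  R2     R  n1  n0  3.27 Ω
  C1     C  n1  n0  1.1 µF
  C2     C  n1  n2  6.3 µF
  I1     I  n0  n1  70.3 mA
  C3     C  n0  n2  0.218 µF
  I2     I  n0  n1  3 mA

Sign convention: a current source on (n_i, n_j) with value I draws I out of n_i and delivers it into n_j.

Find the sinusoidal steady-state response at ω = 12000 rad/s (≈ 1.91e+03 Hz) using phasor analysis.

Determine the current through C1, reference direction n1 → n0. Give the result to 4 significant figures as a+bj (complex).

Element admittances at ω=12000 rad/s:
  Y(R1) = 0.0002632+0.000j S between n1,n0
  Y(R2) = 0.3058+0.000j S between n1,n0
  Y(C1) = 0.000+0.01320j S between n1,n0
  Y(C2) = 0.000+0.07560j S between n1,n2
  I1: injects 0.0703 A into n1 (from n0)
  Y(C3) = 0.000+0.002616j S between n0,n2
  I2: injects 0.003 A into n1 (from n0)
Assemble and solve the 2×2 MNA system:
  V(n1)=0.2389-0.01227j  V(n2)=0.2309-0.01186j

0.0001620+0.003153j A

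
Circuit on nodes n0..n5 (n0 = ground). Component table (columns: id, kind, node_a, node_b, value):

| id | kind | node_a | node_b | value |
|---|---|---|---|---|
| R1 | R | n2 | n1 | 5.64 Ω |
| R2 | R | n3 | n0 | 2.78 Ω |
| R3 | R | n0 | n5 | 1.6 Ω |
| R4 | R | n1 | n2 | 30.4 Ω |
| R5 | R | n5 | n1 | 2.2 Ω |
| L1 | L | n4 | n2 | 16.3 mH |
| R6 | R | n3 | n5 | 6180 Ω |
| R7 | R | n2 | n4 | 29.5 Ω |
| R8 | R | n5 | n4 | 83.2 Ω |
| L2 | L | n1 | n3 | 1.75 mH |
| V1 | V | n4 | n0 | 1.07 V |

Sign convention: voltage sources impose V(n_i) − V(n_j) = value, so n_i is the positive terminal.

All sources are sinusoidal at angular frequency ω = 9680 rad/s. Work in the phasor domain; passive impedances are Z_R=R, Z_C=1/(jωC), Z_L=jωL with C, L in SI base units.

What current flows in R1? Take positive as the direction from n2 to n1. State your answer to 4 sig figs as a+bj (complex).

0.02348-0.003961j A

Apply KCL at each of the 5 non-ground nodes and solve the resulting linear system.
Node n1: branches {R1, R4, R5, L2} → V_1 = 0.1192+0.007835j
Node n2: branches {R1, R4, L1, R7} → V_2 = 0.2516-0.01450j
Node n3: branches {R2, R6, L2} → V_3 = 0.004401-0.01883j
Node n4: branches {L1, R7, R8, V1} → V_4 = 1.070+0.000j
Node n5: branches {R3, R5, R6, R8} → V_5 = 0.06140+0.003259j
Source currents: i(V1)=-0.03996+0.004734j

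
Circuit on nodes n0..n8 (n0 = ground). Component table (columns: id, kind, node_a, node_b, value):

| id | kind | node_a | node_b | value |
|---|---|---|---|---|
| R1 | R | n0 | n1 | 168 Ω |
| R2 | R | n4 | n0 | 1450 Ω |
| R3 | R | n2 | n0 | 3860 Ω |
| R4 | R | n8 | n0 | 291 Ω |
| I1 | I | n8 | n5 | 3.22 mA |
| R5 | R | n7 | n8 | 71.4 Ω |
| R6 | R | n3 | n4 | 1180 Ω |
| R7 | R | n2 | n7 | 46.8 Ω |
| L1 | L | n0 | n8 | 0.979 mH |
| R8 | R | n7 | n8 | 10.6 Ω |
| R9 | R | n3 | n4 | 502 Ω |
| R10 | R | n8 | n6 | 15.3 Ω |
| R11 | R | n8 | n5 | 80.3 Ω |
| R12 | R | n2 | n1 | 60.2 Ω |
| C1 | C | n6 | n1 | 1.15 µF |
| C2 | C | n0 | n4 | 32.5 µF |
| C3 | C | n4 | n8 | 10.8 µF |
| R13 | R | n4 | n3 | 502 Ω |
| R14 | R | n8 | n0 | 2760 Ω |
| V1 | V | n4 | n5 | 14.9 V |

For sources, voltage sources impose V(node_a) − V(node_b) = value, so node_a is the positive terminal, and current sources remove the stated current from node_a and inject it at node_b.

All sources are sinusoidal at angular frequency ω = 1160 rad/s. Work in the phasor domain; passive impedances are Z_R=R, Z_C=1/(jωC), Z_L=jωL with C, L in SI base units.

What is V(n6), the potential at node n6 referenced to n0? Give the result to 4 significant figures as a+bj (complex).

0.03330-0.1540j V

MNA unknowns: 8 node voltages V₁..V_8 plus 1 source current (V1)
R1: Y=0.005952+0.000j on G[0,1]
R2: Y=0.0006897+0.000j on G[4,0]
R3: Y=0.0002591+0.000j on G[2,0]
R4: Y=0.003436+0.000j on G[8,0]
I1: z[8]−=0.00322, z[5]+=0.00322
R5: Y=0.01401+0.000j on G[7,8]
R6: Y=0.0008475+0.000j on G[3,4]
R7: Y=0.02137+0.000j on G[2,7]
L1: Y=0.000-0.8806j on G[0,8]
R8: Y=0.09434+0.000j on G[7,8]
R9: Y=0.001992+0.000j on G[3,4]
R10: Y=0.06536+0.000j on G[8,6]
R11: Y=0.01245+0.000j on G[8,5]
R12: Y=0.01661+0.000j on G[2,1]
C1: Y=0.000+0.001334j on G[6,1]
C2: Y=0.000+0.03770j on G[0,4]
C3: Y=0.000+0.01253j on G[4,8]
R13: Y=0.001992+0.000j on G[4,3]
R14: Y=0.0003623+0.000j on G[8,0]
V1: row V4−V5=14.9, i_V1 at 4,5
solve → V1=0.02614-0.08922j, V2=0.03030-0.1218j, V3=0.9043-3.569j, V4=0.9043-3.569j, V5=-14.00-3.569j, V6=0.03330-0.1540j, V7=0.03391-0.1485j, V8=0.03462-0.1538j
aux → i_V1=-0.1779-0.04253j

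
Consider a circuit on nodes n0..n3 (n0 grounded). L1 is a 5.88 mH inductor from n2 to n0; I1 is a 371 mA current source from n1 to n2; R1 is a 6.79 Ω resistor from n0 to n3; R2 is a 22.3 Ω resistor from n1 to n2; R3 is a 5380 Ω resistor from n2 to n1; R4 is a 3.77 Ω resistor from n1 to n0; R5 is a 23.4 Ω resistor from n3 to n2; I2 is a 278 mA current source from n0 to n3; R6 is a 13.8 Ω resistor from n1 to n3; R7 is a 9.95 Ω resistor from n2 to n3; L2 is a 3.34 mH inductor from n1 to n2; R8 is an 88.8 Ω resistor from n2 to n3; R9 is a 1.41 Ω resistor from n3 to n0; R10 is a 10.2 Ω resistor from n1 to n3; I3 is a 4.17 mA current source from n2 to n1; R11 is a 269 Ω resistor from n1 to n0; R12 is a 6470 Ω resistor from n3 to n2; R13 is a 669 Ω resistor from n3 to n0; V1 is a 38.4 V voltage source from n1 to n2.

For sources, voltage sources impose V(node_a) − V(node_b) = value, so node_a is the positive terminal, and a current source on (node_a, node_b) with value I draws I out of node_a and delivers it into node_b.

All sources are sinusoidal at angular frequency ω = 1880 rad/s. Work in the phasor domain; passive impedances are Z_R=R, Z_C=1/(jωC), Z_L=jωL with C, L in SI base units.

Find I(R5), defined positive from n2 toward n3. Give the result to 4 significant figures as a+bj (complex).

-1.139-0.1599j A

Element admittances at ω=1880 rad/s:
  Y(L1) = 0.000-0.09046j S between n2,n0
  I1: injects 0.371 A into n2 (from n1)
  Y(R1) = 0.1473+0.000j S between n0,n3
  Y(R2) = 0.04484+0.000j S between n1,n2
  Y(R3) = 0.0001859+0.000j S between n2,n1
  Y(R4) = 0.2653+0.000j S between n1,n0
  Y(R5) = 0.04274+0.000j S between n3,n2
  I2: injects 0.278 A into n3 (from n0)
  Y(R6) = 0.07246+0.000j S between n1,n3
  Y(R7) = 0.1005+0.000j S between n2,n3
  Y(L2) = 0.000-0.1593j S between n1,n2
  Y(R8) = 0.01126+0.000j S between n2,n3
  Y(R9) = 0.7092+0.000j S between n3,n0
  Y(R10) = 0.09804+0.000j S between n1,n3
  I3: injects 0.00417 A into n1 (from n2)
  Y(R11) = 0.003717+0.000j S between n1,n0
  Y(R12) = 0.0001546+0.000j S between n3,n2
  Y(R13) = 0.001495+0.000j S between n3,n0
  V1: constraint V(n1)−V(n2) = 38.4
Assemble and solve the 4×4 MNA system:
  V(n1)=9.608-5.160j  V(n2)=-28.79-5.160j  V(n3)=-2.144-1.418j
  i(V1)=-6.684+8.141j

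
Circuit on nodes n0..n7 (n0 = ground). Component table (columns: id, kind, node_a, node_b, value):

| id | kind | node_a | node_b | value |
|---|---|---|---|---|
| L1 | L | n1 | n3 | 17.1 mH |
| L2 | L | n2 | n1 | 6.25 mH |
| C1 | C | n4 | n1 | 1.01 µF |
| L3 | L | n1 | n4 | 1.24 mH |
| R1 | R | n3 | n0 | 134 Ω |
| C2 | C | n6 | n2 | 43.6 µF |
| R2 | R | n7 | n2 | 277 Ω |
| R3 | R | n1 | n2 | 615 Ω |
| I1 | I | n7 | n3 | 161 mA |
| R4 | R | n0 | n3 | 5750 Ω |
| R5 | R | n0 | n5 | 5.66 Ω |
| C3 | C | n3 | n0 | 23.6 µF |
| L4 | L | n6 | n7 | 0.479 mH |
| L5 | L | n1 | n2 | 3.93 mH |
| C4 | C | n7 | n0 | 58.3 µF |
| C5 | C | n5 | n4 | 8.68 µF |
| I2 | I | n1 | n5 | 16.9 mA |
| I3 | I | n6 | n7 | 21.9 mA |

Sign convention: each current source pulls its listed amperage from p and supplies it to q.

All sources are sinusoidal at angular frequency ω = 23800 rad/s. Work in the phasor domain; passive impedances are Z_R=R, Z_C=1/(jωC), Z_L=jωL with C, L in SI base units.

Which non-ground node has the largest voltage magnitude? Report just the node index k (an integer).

1

MNA unknowns: 7 node voltages V₁..V_7
L1: Y=0.000-0.002457j on G[1,3]
L2: Y=0.000-0.006723j on G[2,1]
C1: Y=0.000+0.02404j on G[4,1]
L3: Y=0.000-0.03388j on G[1,4]
R1: Y=0.007463+0.000j on G[3,0]
C2: Y=0.000+1.038j on G[6,2]
R2: Y=0.003610+0.000j on G[7,2]
R3: Y=0.001626+0.000j on G[1,2]
I1: z[7]−=0.161, z[3]+=0.161
R4: Y=0.0001739+0.000j on G[0,3]
R5: Y=0.1767+0.000j on G[0,5]
C3: Y=0.000+0.5617j on G[3,0]
L4: Y=0.000-0.08772j on G[6,7]
L5: Y=0.000-0.01069j on G[1,2]
C4: Y=0.000+1.388j on G[7,0]
C5: Y=0.000+0.2066j on G[5,4]
I2: z[1]−=0.0169, z[5]+=0.0169
I3: z[6]−=0.0219, z[7]+=0.0219
solve → V1=-0.01088-0.7057j, V2=-0.005869-0.2163j, V3=0.003936-0.2847j, V4=0.05739+0.03931j, V5=0.05413+0.003804j, V6=-0.006364-0.2245j, V7=-0.0005107+0.1222j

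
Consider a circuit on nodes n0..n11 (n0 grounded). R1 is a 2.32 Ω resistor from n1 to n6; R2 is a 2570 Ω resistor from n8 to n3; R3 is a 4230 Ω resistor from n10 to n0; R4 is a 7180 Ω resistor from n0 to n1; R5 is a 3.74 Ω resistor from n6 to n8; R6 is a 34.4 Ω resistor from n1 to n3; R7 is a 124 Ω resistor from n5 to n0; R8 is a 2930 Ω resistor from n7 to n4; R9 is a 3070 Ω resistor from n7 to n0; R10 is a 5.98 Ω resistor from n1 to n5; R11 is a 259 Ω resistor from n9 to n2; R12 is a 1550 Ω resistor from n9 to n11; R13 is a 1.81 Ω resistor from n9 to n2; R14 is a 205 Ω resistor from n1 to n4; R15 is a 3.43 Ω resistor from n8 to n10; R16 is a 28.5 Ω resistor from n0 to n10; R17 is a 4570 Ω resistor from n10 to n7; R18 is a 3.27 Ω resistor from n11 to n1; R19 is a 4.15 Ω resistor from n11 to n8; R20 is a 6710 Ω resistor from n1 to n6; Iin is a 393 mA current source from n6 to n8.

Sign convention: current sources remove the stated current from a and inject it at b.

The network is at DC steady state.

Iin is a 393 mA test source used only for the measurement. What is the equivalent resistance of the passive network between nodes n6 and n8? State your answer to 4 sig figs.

Apply KCL at each of the 11 non-ground nodes and solve the resulting linear system.
Node n1: branches {R1, R4, R6, R10, R14, R18, R20} → V_1 = -0.6318
Node n2: branches {R11, R13} → V_2 = -0.2831
Node n3: branches {R2, R6} → V_3 = -0.6213
Node n4: branches {R8, R14} → V_4 = -0.6034
Node n5: branches {R7, R10} → V_5 = -0.6027
Node n6: branches {R1, R5, R20, Iin} → V_6 = -0.8915
Node n7: branches {R8, R9, R17} → V_7 = -0.1974
Node n8: branches {R2, R5, R15, R19, Iin} → V_8 = 0.1594
Node n9: branches {R11, R12, R13} → V_9 = -0.2831
Node n10: branches {R3, R15, R16, R17} → V_10 = 0.1419
Node n11: branches {R12, R18, R19} → V_11 = -0.2831

R_eq = 2.674 Ω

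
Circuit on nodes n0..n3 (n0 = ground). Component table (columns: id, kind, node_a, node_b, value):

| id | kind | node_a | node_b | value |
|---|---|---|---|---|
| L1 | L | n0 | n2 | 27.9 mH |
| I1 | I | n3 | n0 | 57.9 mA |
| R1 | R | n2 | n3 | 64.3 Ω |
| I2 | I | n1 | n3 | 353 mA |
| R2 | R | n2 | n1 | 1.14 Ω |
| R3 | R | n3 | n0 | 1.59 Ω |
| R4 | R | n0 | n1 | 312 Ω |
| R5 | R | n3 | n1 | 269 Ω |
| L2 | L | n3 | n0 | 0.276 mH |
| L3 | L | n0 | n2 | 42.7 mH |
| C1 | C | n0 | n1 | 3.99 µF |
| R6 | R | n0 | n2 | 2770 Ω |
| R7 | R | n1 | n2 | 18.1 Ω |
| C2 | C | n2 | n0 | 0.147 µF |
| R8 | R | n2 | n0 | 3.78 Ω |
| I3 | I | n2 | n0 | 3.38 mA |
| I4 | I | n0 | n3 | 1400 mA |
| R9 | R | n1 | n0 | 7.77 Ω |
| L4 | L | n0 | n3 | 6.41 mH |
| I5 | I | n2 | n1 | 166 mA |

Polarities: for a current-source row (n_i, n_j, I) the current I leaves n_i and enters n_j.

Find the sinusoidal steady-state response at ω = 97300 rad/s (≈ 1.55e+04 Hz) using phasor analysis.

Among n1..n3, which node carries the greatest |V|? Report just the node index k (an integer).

3

Element admittances at ω=97300 rad/s:
  Y(L1) = 0.000-0.0003684j S between n0,n2
  I1: injects 0.0579 A into n0 (from n3)
  Y(R1) = 0.01555+0.000j S between n2,n3
  I2: injects 0.353 A into n3 (from n1)
  Y(R2) = 0.8772+0.000j S between n2,n1
  Y(R3) = 0.6289+0.000j S between n3,n0
  Y(R4) = 0.003205+0.000j S between n0,n1
  Y(R5) = 0.003717+0.000j S between n3,n1
  Y(L2) = 0.000-0.03724j S between n3,n0
  Y(L3) = 0.000-0.0002407j S between n0,n2
  Y(C1) = 0.000+0.3882j S between n0,n1
  Y(R6) = 0.0003610+0.000j S between n0,n2
  Y(R7) = 0.05525+0.000j S between n1,n2
  Y(C2) = 0.000+0.01430j S between n2,n0
  Y(R8) = 0.2646+0.000j S between n2,n0
  I3: injects 0.00338 A into n0 (from n2)
  I4: injects 1.4 A into n3 (from n0)
  Y(R9) = 0.1287+0.000j S between n1,n0
  Y(L4) = 0.000-0.001603j S between n0,n3
  I5: injects 0.166 A into n1 (from n2)
Assemble and solve the 3×3 MNA system:
  V(n1)=-0.3411+0.3953j  V(n2)=-0.3651+0.3102j  V(n3)=2.594+0.1652j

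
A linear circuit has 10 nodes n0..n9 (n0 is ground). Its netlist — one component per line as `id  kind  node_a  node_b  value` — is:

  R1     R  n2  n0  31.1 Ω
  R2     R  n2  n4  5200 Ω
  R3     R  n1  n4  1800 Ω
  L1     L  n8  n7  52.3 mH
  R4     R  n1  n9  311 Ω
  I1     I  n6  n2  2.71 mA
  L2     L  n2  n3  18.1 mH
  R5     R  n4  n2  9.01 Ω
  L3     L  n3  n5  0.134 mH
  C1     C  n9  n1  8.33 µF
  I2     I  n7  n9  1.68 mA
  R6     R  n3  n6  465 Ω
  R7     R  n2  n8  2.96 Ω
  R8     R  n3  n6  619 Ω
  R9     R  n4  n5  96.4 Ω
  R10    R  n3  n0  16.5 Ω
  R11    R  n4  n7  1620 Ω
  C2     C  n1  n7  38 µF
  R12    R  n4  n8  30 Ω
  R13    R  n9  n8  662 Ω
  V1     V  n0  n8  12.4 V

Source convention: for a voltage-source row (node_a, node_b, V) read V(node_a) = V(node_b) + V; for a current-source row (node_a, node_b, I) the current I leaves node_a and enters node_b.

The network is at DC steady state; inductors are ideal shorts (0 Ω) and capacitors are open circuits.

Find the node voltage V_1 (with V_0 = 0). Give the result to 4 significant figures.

-10.99 V

Apply KCL at each of the 9 non-ground nodes and solve the resulting linear system.
Node n1: branches {R3, R4, C1, C2} → V_1 = -10.99
Node n2: branches {R1, R2, I1, L2, R5, R7} → V_2 = -9.884
Node n3: branches {L2, L3, R6, R8, R10} → V_3 = -9.884
Node n4: branches {R2, R3, R5, R9, R11, R12} → V_4 = -10.44
Node n5: branches {L3, R9} → V_5 = -9.884
Node n6: branches {I1, R6, R8} → V_6 = -10.60
Node n7: branches {L1, I2, R11, C2} → V_7 = -12.40
Node n8: branches {L1, R7, R12, R13, V1} → V_8 = -12.40
Node n9: branches {R4, C1, I2, R13} → V_9 = -11.08
Source currents: i(L1)=0.0004674, i(L2)=-0.5906, i(L3)=0.005718, i(V1)=-0.9169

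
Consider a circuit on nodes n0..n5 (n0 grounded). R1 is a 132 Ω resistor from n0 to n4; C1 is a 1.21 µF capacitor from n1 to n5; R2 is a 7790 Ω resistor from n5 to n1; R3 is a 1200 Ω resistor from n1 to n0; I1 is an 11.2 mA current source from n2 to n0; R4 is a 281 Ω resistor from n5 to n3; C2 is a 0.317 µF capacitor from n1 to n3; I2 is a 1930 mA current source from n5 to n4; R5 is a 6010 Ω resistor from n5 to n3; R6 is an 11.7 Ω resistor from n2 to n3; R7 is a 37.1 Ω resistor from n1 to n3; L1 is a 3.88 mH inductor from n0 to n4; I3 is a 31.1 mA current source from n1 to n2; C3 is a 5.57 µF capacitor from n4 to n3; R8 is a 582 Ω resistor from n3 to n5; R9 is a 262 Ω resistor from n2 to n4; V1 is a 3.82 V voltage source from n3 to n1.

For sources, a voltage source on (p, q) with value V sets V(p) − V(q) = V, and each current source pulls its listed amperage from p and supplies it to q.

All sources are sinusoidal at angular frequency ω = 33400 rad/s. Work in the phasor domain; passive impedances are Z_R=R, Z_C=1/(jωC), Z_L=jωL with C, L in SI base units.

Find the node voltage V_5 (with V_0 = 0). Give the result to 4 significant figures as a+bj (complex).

-10.45+55.75j V

MNA unknowns: 5 node voltages V₁..V_5 plus 1 source current (V1)
R1: Y=0.007576+0.000j on G[0,4]
C1: Y=0.000+0.04041j on G[1,5]
R2: Y=0.0001284+0.000j on G[5,1]
R3: Y=0.0008333+0.000j on G[1,0]
I1: z[2]−=0.0112, z[0]+=0.0112
R4: Y=0.003559+0.000j on G[5,3]
C2: Y=0.000+0.01059j on G[1,3]
I2: z[5]−=1.93, z[4]+=1.93
R5: Y=0.0001664+0.000j on G[5,3]
R6: Y=0.08547+0.000j on G[2,3]
R7: Y=0.02695+0.000j on G[1,3]
L1: Y=0.000-0.007717j on G[0,4]
I3: z[1]−=0.0311, z[2]+=0.0311
C3: Y=0.000+0.1860j on G[4,3]
R8: Y=0.001718+0.000j on G[3,5]
R9: Y=0.003817+0.000j on G[2,4]
V1: row V3−V1=3.82, i_V1 at 3,1
solve → V1=-4.057+9.393j, V2=-0.003275+8.948j, V3=-0.2367+9.393j, V4=0.009940-1.023j, V5=-10.45+55.75j
aux → i_V1=1.799+0.2197j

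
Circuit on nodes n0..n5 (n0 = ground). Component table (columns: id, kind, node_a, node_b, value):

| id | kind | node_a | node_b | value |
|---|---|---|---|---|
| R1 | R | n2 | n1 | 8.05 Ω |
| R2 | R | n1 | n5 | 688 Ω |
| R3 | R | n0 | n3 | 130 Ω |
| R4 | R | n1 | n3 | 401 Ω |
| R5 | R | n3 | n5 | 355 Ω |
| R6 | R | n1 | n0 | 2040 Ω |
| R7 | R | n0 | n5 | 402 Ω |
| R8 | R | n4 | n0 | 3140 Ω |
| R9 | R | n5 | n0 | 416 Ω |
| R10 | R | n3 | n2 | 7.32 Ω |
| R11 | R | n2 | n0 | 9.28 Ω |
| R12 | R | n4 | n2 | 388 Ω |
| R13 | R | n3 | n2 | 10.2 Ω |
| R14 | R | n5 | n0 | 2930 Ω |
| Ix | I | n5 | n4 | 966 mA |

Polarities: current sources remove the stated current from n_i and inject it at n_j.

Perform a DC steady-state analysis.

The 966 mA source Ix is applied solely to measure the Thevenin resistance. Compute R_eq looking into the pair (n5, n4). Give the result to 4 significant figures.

Element admittances at DC:
  Y(R1) = 0.1242 S between n2,n1
  Y(R2) = 0.001453 S between n1,n5
  Y(R3) = 0.007692 S between n0,n3
  Y(R4) = 0.002494 S between n1,n3
  Y(R5) = 0.002817 S between n3,n5
  Y(R6) = 0.0004902 S between n1,n0
  Y(R7) = 0.002488 S between n0,n5
  Y(R8) = 0.0003185 S between n4,n0
  Y(R9) = 0.002404 S between n5,n0
  Y(R10) = 0.1366 S between n3,n2
  Y(R11) = 0.1078 S between n2,n0
  Y(R12) = 0.002577 S between n4,n2
  Y(R13) = 0.09804 S between n3,n2
  Y(R14) = 0.0003413 S between n5,n0
  Ix: injects 0.966 A into n4 (from n5)
Assemble and solve the 5×5 MNA system:
  V(n1)=2.488  V(n2)=3.705  V(n3)=2.392  V(n4)=336.9  V(n5)=-100.6

R_eq = 452.8 Ω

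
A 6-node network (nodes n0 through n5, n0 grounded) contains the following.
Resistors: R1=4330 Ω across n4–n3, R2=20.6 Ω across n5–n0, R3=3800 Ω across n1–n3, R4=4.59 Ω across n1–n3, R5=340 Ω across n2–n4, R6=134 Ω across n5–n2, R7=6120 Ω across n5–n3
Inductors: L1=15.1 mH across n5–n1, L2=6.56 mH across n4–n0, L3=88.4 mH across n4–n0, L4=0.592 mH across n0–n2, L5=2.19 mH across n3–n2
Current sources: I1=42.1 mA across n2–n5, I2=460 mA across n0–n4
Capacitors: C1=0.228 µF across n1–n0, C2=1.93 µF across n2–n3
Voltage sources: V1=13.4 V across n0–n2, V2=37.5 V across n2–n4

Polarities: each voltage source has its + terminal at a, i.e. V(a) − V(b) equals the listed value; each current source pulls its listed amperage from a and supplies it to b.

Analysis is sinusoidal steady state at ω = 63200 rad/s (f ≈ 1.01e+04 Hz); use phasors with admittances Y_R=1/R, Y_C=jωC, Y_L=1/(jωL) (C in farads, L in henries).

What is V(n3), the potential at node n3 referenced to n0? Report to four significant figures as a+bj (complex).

-12.00-0.02239j V

Apply KCL at each of the 5 non-ground nodes and solve the resulting linear system.
Node n1: branches {R3, L1, C1, R4} → V_1 = -11.95+0.7149j
Node n2: branches {I1, R5, C2, L4, L5, R6, V1, V2} → V_2 = -13.40+0.000j
Node n3: branches {R1, R3, R4, C2, L5, R7} → V_3 = -12.00-0.02239j
Node n4: branches {R1, L2, L3, R5, I2, V2} → V_4 = -50.90+0.000j
Node n5: branches {R2, L1, I1, R6, R7} → V_5 = -1.056+0.2032j
Source currents: i(V1)=-0.5216+0.3277j, i(V2)=-0.5793+0.1319j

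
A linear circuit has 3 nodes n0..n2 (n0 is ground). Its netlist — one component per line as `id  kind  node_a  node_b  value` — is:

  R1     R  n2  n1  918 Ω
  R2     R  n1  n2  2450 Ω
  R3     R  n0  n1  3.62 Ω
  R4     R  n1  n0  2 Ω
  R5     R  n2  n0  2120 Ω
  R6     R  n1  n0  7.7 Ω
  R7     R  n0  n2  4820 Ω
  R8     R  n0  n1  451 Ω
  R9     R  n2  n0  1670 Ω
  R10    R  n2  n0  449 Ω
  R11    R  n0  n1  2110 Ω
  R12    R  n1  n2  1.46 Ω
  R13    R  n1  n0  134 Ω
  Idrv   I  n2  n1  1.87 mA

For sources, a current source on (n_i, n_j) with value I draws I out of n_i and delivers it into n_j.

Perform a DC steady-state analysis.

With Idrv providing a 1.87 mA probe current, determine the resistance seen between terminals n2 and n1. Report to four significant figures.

Apply KCL at each of the 2 non-ground nodes and solve the resulting linear system.
Node n1: branches {R1, R2, R3, R4, R6, R8, R11, R12, R13, Idrv} → V_1 = 1.033e-05
Node n2: branches {R1, R2, R5, R7, R9, R10, R12, Idrv} → V_2 = -0.002700

R_eq = 1.449 Ω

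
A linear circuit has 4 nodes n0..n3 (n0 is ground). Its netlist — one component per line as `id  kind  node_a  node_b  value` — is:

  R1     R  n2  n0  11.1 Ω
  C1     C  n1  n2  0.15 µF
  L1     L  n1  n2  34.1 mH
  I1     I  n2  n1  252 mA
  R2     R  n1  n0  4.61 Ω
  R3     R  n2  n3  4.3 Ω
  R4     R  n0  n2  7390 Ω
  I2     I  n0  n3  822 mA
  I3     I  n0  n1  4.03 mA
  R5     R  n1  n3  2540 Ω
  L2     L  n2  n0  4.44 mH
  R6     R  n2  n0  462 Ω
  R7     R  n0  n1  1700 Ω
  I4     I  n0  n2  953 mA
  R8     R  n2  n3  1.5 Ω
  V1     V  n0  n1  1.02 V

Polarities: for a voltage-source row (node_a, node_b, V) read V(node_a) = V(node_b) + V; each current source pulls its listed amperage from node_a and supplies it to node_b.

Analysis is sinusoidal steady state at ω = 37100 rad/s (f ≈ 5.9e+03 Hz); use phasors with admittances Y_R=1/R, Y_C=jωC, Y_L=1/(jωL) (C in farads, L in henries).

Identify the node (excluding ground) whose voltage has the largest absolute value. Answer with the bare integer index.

3

MNA unknowns: 3 node voltages V₁..V_3 plus 1 source current (V1)
R1: Y=0.09009+0.000j on G[2,0]
C1: Y=0.000+0.005565j on G[1,2]
L1: Y=0.000-0.0007904j on G[1,2]
I1: z[2]−=0.252, z[1]+=0.252
R2: Y=0.2169+0.000j on G[1,0]
R3: Y=0.2326+0.000j on G[2,3]
R4: Y=0.0001353+0.000j on G[0,2]
I2: z[0]−=0.822, z[3]+=0.822
I3: z[0]−=0.00403, z[1]+=0.00403
R5: Y=0.0003937+0.000j on G[1,3]
L2: Y=0.000-0.006071j on G[2,0]
R6: Y=0.002165+0.000j on G[2,0]
R7: Y=0.0005882+0.000j on G[0,1]
I4: z[0]−=0.953, z[2]+=0.953
R8: Y=0.6667+0.000j on G[2,3]
V1: row V0−V1=1.02, i_V1 at 0,1
solve → V1=-1.020+0.000j, V2=16.40+0.1767j, V3=17.31+0.1766j
aux → i_V1=-0.4843-0.08326j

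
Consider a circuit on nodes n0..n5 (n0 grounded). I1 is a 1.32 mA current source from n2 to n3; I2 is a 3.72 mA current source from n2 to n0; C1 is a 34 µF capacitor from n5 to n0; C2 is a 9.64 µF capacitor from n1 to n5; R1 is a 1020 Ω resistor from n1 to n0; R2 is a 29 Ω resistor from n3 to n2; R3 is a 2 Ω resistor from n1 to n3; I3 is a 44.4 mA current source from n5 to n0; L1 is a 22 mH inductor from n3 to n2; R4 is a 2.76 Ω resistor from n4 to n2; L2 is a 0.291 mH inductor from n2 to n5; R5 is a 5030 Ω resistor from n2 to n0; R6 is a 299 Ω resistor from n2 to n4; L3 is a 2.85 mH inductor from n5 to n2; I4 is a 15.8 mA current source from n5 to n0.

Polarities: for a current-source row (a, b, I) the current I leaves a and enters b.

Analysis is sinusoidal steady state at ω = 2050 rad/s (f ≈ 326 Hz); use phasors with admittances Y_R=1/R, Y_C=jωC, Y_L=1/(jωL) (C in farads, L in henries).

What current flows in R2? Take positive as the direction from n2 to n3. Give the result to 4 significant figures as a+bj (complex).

MNA unknowns: 5 node voltages V₁..V_5
I1: z[2]−=0.00132, z[3]+=0.00132
I2: z[2]−=0.00372, z[0]+=0.00372
C1: Y=0.000+0.06970j on G[5,0]
C2: Y=0.000+0.01976j on G[1,5]
R1: Y=0.0009804+0.000j on G[1,0]
R2: Y=0.03448+0.000j on G[3,2]
R3: Y=0.5000+0.000j on G[1,3]
I3: z[5]−=0.0444, z[0]+=0.0444
L1: Y=0.000-0.02217j on G[3,2]
R4: Y=0.3623+0.000j on G[4,2]
L2: Y=0.000-1.676j on G[2,5]
R5: Y=0.0001988+0.000j on G[2,0]
R6: Y=0.003344+0.000j on G[2,4]
L3: Y=0.000-0.1712j on G[5,2]
I4: z[5]−=0.0158, z[0]+=0.0158
solve → V1=0.02081+0.8892j, V2=-0.01416+0.9150j, V3=0.02196+0.8924j, V4=-0.01416+0.9150j, V5=-0.01512+0.9173j

-0.001246+0.0007808j A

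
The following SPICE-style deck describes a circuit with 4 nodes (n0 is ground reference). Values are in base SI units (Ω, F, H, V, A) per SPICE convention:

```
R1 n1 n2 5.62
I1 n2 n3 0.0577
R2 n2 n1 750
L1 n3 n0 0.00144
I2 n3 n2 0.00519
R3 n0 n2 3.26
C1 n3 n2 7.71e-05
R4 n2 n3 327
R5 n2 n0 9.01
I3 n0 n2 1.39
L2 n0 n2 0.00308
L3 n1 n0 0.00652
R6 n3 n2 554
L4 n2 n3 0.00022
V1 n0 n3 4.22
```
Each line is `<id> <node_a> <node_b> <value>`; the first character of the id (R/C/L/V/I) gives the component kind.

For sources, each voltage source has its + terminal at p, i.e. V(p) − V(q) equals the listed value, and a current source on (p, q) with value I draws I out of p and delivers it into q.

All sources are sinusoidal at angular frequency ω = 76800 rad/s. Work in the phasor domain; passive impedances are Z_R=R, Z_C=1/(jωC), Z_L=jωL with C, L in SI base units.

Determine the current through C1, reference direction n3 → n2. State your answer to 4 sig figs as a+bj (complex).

-3.121-0.1987j A

Element admittances at ω=76800 rad/s:
  Y(R1) = 0.1779+0.000j S between n1,n2
  I1: injects 0.0577 A into n3 (from n2)
  Y(R2) = 0.001333+0.000j S between n2,n1
  Y(L1) = 0.000-0.009042j S between n3,n0
  I2: injects 0.00519 A into n2 (from n3)
  Y(R3) = 0.3067+0.000j S between n0,n2
  Y(C1) = 0.000+5.921j S between n3,n2
  Y(R4) = 0.003058+0.000j S between n2,n3
  Y(R5) = 0.1110+0.000j S between n2,n0
  I3: injects 1.39 A into n2 (from n0)
  Y(L2) = 0.000-0.004228j S between n0,n2
  Y(L3) = 0.000-0.001997j S between n1,n0
  Y(R6) = 0.001805+0.000j S between n3,n2
  Y(L4) = 0.000-0.05919j S between n2,n3
  V1: constraint V(n0)−V(n3) = 4.22
Assemble and solve the 4×4 MNA system:
  V(n1)=-4.180-0.5736j  V(n2)=-4.186-0.5270j  V(n3)=-4.220+0.000j
  i(V1)=-3.142-0.1560j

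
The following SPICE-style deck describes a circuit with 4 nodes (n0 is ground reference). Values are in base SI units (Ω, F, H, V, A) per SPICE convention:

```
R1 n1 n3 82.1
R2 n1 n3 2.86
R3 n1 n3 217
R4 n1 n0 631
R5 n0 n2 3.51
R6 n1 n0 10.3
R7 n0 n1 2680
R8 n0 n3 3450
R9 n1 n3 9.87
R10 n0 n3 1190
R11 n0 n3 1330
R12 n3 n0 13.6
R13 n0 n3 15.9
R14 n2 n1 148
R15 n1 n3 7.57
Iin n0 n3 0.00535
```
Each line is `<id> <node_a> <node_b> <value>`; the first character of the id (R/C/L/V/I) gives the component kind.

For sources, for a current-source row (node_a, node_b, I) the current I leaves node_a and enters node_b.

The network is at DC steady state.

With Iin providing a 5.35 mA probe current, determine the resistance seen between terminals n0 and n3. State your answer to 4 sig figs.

Element admittances at DC:
  Y(R1) = 0.01218 S between n1,n3
  Y(R2) = 0.3497 S between n1,n3
  Y(R3) = 0.004608 S between n1,n3
  Y(R4) = 0.001585 S between n1,n0
  Y(R5) = 0.2849 S between n0,n2
  Y(R6) = 0.09709 S between n1,n0
  Y(R7) = 0.0003731 S between n0,n1
  Y(R8) = 0.0002899 S between n0,n3
  Y(R9) = 0.1013 S between n1,n3
  Y(R10) = 0.0008403 S between n0,n3
  Y(R11) = 0.0007519 S between n0,n3
  Y(R12) = 0.07353 S between n3,n0
  Y(R13) = 0.06289 S between n0,n3
  Y(R14) = 0.006757 S between n2,n1
  Y(R15) = 0.1321 S between n1,n3
  Iin: injects 0.00535 A into n3 (from n0)
Assemble and solve the 3×3 MNA system:
  V(n1)=0.01994  V(n2)=0.0004619  V(n3)=0.02345

R_eq = 4.383 Ω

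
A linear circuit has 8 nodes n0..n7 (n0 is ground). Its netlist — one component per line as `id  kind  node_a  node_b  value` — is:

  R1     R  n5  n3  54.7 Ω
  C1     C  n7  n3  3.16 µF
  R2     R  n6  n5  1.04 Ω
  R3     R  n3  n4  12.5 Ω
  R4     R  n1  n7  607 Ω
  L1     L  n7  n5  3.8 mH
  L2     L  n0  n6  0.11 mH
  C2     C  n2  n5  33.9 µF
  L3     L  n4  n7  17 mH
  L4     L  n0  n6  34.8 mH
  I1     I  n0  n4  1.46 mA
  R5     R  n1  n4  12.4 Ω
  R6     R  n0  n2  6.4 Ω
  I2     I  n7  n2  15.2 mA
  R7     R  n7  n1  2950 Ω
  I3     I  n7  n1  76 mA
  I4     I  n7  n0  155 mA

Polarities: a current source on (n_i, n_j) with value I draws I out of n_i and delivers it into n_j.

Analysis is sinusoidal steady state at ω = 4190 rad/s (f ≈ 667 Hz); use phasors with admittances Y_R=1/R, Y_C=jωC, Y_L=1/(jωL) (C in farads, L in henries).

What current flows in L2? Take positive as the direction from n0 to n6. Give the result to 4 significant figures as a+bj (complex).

0.1529-0.02396j A

Element admittances at ω=4190 rad/s:
  Y(R1) = 0.01828+0.000j S between n5,n3
  Y(C1) = 0.000+0.01324j S between n7,n3
  Y(R2) = 0.9615+0.000j S between n6,n5
  Y(R3) = 0.08000+0.000j S between n3,n4
  Y(R4) = 0.001647+0.000j S between n1,n7
  Y(L1) = 0.000-0.06281j S between n7,n5
  Y(L2) = 0.000-2.170j S between n0,n6
  Y(C2) = 0.000+0.1420j S between n2,n5
  Y(L3) = 0.000-0.01404j S between n4,n7
  Y(L4) = 0.000-0.006858j S between n0,n6
  I1: injects 0.00146 A into n4 (from n0)
  Y(R5) = 0.08065+0.000j S between n1,n4
  Y(R6) = 0.1562+0.000j S between n0,n2
  I2: injects 0.0152 A into n2 (from n7)
  Y(R7) = 0.0003390+0.000j S between n7,n1
  I3: injects 0.076 A into n1 (from n7)
  I4: injects 0.155 A into n0 (from n7)
Assemble and solve the 7×7 MNA system:
  V(n1)=4.061+0.2125j  V(n2)=-0.001270-0.1539j  V(n3)=3.061-0.1989j  V(n4)=3.224+0.3082j  V(n5)=-0.1705-0.04545j  V(n6)=-0.01105-0.07045j  V(n7)=-0.2152-3.673j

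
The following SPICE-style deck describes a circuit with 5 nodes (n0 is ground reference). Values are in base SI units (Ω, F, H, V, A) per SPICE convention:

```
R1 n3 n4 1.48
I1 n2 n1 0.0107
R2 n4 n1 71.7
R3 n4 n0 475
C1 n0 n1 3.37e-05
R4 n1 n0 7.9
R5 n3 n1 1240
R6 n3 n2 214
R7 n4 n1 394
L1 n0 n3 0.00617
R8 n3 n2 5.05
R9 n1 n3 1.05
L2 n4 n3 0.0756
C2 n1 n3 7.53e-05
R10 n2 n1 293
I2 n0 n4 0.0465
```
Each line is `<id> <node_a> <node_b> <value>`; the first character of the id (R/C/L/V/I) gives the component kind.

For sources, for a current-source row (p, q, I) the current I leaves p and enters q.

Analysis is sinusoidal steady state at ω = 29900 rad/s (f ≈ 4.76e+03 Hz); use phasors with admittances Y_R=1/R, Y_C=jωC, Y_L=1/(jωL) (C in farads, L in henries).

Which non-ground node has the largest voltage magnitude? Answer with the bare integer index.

MNA unknowns: 4 node voltages V₁..V_4
R1: Y=0.6757+0.000j on G[3,4]
I1: z[2]−=0.0107, z[1]+=0.0107
R2: Y=0.01395+0.000j on G[4,1]
R3: Y=0.002105+0.000j on G[4,0]
C1: Y=0.000+1.008j on G[0,1]
R4: Y=0.1266+0.000j on G[1,0]
R5: Y=0.0008065+0.000j on G[3,1]
R6: Y=0.004673+0.000j on G[3,2]
R7: Y=0.002538+0.000j on G[4,1]
L1: Y=0.000-0.005421j on G[0,3]
R8: Y=0.1980+0.000j on G[3,2]
R9: Y=0.9524+0.000j on G[1,3]
L2: Y=0.000-0.0004424j on G[4,3]
C2: Y=0.000+2.251j on G[1,3]
R10: Y=0.003413+0.000j on G[2,1]
I2: z[0]−=0.0465, z[4]+=0.0465
solve → V1=0.005907-0.04556j, V2=-0.04037-0.05842j, V3=0.01164-0.05864j, V4=0.07844-0.05811j

4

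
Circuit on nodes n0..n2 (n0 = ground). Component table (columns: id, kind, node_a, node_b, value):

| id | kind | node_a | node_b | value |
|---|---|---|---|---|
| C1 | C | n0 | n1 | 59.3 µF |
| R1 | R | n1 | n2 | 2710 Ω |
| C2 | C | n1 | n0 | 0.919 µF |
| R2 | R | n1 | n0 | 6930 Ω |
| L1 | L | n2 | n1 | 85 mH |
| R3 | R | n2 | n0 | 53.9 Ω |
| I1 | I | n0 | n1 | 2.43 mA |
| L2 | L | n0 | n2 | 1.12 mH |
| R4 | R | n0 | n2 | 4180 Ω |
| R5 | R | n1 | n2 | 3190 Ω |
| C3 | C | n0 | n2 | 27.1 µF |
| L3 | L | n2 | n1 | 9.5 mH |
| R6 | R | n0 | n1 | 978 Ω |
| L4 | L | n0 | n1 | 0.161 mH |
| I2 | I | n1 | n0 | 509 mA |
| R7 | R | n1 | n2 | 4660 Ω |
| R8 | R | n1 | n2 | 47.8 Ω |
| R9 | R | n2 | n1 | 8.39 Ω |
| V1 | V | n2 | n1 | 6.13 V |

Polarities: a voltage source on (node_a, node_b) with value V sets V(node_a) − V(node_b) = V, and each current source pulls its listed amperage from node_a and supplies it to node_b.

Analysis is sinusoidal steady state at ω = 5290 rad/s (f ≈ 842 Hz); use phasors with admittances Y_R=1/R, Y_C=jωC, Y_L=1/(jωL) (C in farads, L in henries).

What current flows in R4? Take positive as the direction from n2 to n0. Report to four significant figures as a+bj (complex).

Element admittances at ω=5290 rad/s:
  Y(C1) = 0.000+0.3137j S between n0,n1
  Y(R1) = 0.0003690+0.000j S between n1,n2
  Y(C2) = 0.000+0.004862j S between n1,n0
  Y(R2) = 0.0001443+0.000j S between n1,n0
  Y(L1) = 0.000-0.002224j S between n2,n1
  Y(R3) = 0.01855+0.000j S between n2,n0
  I1: injects 0.00243 A into n1 (from n0)
  Y(L2) = 0.000-0.1688j S between n0,n2
  Y(R4) = 0.0002392+0.000j S between n0,n2
  Y(R5) = 0.0003135+0.000j S between n1,n2
  Y(C3) = 0.000+0.1434j S between n0,n2
  Y(L3) = 0.000-0.01990j S between n2,n1
  Y(R6) = 0.001022+0.000j S between n0,n1
  Y(L4) = 0.000-1.174j S between n0,n1
  I2: injects 0.509 A into n0 (from n1)
  Y(R7) = 0.0002146+0.000j S between n1,n2
  Y(R8) = 0.02092+0.000j S between n1,n2
  Y(R9) = 0.1192+0.000j S between n2,n1
  V1: constraint V(n2)−V(n1) = 6.13
Assemble and solve the 3×3 MNA system:
  V(n1)=-0.1928-0.7014j  V(n2)=5.937-0.7014j
  i(V1)=-0.9581+0.2997j

0.001420-0.0001678j A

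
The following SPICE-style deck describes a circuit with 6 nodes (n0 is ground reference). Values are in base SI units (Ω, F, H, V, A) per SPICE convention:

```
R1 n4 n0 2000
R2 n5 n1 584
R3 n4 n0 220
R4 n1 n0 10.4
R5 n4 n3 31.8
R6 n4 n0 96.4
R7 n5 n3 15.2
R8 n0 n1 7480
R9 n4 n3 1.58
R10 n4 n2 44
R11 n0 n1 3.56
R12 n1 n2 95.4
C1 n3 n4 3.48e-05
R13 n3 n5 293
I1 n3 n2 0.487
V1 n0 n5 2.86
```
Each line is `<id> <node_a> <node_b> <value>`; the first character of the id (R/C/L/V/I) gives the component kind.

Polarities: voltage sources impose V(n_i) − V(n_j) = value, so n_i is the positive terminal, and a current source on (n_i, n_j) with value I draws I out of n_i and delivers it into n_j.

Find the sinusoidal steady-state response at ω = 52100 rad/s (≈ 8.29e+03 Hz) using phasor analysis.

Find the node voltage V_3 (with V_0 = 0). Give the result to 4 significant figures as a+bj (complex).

Apply KCL at each of the 5 non-ground nodes and solve the resulting linear system.
Node n1: branches {R2, R4, R8, R11, R12} → V_1 = 0.3158-0.002858j
Node n2: branches {R10, R12, I1} → V_2 = 12.20-0.1062j
Node n3: branches {R5, R7, R9, C1, R13, I1} → V_3 = -3.825+0.04992j
Node n4: branches {R1, R3, R5, R6, R9, R10, C1} → V_4 = -3.748-0.1538j
Node n5: branches {R2, R7, R13, V1} → V_5 = -2.860+0.000j
Source currents: i(V1)=0.06133-0.003450j

-3.825+0.04992j V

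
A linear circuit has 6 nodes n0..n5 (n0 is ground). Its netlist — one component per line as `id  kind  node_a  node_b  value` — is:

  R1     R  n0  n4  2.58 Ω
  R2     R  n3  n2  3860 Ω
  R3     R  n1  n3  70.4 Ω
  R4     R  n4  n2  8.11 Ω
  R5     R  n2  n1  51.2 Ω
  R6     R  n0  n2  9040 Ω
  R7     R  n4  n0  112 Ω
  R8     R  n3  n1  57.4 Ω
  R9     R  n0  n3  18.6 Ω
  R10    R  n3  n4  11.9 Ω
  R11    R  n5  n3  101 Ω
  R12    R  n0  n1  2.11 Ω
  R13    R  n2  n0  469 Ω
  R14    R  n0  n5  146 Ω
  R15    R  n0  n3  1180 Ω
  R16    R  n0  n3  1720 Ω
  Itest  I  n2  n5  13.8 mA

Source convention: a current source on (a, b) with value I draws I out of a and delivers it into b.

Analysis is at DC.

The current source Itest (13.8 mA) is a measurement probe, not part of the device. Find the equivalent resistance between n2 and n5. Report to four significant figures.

Element admittances at DC:
  Y(R1) = 0.3876 S between n0,n4
  Y(R2) = 0.0002591 S between n3,n2
  Y(R3) = 0.01420 S between n1,n3
  Y(R4) = 0.1233 S between n4,n2
  Y(R5) = 0.01953 S between n2,n1
  Y(R6) = 0.0001106 S between n0,n2
  Y(R7) = 0.008929 S between n4,n0
  Y(R8) = 0.01742 S between n3,n1
  Y(R9) = 0.05376 S between n0,n3
  Y(R10) = 0.08403 S between n3,n4
  Y(R11) = 0.009901 S between n5,n3
  Y(R12) = 0.4739 S between n0,n1
  Y(R13) = 0.002132 S between n2,n0
  Y(R14) = 0.006849 S between n0,n5
  Y(R15) = 0.0008475 S between n0,n3
  Y(R16) = 0.0005814 S between n0,n3
  Itest: injects 0.0138 A into n5 (from n2)
Assemble and solve the 5×5 MNA system:
  V(n1)=-0.001798  V(n2)=-0.1096  V(n3)=0.03787  V(n4)=-0.01712  V(n5)=0.8462

R_eq = 69.27 Ω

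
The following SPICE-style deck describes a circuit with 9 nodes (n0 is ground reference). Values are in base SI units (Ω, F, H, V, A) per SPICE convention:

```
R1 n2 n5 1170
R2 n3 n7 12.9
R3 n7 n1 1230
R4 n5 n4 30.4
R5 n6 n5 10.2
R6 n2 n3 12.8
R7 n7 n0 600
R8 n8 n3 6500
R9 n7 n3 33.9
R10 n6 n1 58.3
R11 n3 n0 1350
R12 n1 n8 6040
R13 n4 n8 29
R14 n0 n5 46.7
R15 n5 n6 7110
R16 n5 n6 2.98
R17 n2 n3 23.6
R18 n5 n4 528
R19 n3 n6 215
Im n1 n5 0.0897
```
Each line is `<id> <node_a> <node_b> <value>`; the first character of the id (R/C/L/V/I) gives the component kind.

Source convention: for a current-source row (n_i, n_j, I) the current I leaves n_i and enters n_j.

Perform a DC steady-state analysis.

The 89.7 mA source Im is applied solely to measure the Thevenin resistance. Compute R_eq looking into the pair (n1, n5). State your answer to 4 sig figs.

Element admittances at DC:
  Y(R1) = 0.0008547 S between n2,n5
  Y(R2) = 0.07752 S between n3,n7
  Y(R3) = 0.0008130 S between n7,n1
  Y(R4) = 0.03289 S between n5,n4
  Y(R5) = 0.09804 S between n6,n5
  Y(R6) = 0.07812 S between n2,n3
  Y(R7) = 0.001667 S between n7,n0
  Y(R8) = 0.0001538 S between n8,n3
  Y(R9) = 0.02950 S between n7,n3
  Y(R10) = 0.01715 S between n6,n1
  Y(R11) = 0.0007407 S between n3,n0
  Y(R12) = 0.0001656 S between n1,n8
  Y(R13) = 0.03448 S between n4,n8
  Y(R14) = 0.02141 S between n0,n5
  Y(R15) = 0.0001406 S between n5,n6
  Y(R16) = 0.3356 S between n5,n6
  Y(R17) = 0.04237 S between n2,n3
  Y(R18) = 0.001894 S between n5,n4
  Y(R19) = 0.004651 S between n3,n6
  Im: injects 0.0897 A into n5 (from n1)
Assemble and solve the 8×8 MNA system:
  V(n1)=-5.104  V(n2)=-0.5231  V(n3)=-0.5273  V(n4)=0.03461  V(n5)=0.06130  V(n6)=-0.1392  V(n7)=-0.5532  V(n8)=0.007681

R_eq = 57.58 Ω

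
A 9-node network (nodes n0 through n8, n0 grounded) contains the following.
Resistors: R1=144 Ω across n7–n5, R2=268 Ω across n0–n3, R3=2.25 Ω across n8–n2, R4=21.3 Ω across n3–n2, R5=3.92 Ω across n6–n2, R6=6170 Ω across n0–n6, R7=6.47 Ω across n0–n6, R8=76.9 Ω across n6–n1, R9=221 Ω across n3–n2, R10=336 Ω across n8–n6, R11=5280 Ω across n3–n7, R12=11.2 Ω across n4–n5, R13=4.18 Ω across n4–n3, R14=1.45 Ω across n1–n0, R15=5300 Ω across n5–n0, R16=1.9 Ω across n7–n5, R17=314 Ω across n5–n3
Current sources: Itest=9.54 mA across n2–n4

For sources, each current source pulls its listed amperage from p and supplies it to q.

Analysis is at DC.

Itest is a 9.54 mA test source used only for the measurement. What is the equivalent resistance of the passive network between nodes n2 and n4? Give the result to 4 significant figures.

Apply KCL at each of the 8 non-ground nodes and solve the resulting linear system.
Node n1: branches {R8, R14} → V_1 = -7.271e-05
Node n2: branches {R3, R4, R5, R9, Itest} → V_2 = -0.006479
Node n3: branches {R2, R4, R9, R11, R13, R17} → V_3 = 0.1661
Node n4: branches {R12, R13, Itest} → V_4 = 0.2053
Node n5: branches {R1, R12, R15, R16, R17} → V_5 = 0.2034
Node n6: branches {R5, R6, R7, R8, R10} → V_6 = -0.003929
Node n7: branches {R1, R11, R16} → V_7 = 0.2034
Node n8: branches {R3, R10} → V_8 = -0.006462

R_eq = 22.20 Ω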